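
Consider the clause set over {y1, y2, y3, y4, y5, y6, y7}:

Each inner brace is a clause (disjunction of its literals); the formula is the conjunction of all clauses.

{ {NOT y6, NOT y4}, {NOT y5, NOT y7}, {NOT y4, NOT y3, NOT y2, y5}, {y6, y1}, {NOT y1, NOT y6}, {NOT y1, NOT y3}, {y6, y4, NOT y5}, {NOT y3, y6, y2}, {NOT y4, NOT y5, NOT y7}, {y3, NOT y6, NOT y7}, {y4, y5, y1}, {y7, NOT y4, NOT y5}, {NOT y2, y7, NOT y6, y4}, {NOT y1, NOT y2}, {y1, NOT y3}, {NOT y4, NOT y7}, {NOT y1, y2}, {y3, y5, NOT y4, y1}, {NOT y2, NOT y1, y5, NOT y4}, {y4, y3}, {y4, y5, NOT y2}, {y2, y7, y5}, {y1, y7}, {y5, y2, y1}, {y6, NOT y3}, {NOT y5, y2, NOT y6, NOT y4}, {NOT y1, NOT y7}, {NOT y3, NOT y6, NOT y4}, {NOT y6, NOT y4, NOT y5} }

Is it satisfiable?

Branch on y6: set y6 = false.
(y1) alone gives y1 = true.
(NOT y3) alone gives y3 = false.
(NOT y2) alone gives y2 = false.
But (y2) is also a unit clause — contradiction.
So y6 must be the other value — set y6 = true.
(NOT y4) alone gives y4 = false.
(NOT y1) alone gives y1 = false.
(y5) alone gives y5 = true.
(NOT y7) alone gives y7 = false.
But (y7) is also a unit clause — contradiction.
Both values of y6 lead to a conflict.
No assignment satisfies every clause.

Unsatisfiable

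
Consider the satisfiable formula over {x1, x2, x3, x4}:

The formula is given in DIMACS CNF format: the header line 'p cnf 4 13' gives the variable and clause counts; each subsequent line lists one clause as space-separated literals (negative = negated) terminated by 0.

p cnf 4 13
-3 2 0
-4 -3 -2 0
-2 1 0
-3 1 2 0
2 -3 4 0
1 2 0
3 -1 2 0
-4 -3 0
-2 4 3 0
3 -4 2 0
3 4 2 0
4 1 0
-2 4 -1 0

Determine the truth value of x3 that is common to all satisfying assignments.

Suppose x3 = True.
The clause (x2) is unit, so x2 = True.
The clause (¬x4) is unit, so x4 = False.
The clause (x1) is unit, so x1 = True.
Now (¬x1) is unsatisfied and unit — conflict.
So every satisfying assignment has x3 = False.

False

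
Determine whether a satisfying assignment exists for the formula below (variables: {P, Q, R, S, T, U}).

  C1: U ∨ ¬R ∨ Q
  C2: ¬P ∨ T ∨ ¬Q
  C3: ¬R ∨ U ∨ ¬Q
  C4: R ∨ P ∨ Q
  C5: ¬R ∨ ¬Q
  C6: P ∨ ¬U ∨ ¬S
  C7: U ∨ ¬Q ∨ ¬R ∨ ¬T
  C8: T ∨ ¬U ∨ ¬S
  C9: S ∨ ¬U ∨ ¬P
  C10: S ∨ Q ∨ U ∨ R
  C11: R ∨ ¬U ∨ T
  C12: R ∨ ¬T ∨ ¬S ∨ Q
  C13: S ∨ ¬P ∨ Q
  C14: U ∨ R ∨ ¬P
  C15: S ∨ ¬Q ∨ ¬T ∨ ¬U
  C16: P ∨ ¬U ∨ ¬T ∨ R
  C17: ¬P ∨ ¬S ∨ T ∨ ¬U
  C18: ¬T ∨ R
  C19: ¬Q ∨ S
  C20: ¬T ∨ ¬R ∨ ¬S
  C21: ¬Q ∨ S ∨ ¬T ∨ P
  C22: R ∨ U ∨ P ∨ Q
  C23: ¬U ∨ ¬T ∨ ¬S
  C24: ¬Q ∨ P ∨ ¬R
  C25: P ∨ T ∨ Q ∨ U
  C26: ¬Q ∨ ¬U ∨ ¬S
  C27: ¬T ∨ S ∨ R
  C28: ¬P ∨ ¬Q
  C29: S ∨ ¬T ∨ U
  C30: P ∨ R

Yes

Try R = True.
From the singleton clause (¬Q), Q = False.
From the singleton clause (U), U = True.
Try P = False.
From the singleton clause (¬S), S = False.
Every clause is now satisfied; T is unconstrained.
A satisfying assignment: P=False,  Q=False,  R=True,  S=False,  T=False,  U=True.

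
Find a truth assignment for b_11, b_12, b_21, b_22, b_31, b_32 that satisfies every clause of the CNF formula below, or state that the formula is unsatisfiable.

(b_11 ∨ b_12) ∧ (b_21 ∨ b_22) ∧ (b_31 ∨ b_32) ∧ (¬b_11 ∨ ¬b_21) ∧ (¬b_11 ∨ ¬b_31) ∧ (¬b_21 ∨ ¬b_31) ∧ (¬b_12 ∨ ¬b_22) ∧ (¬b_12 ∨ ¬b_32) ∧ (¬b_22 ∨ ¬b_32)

Suppose b_11 = True.
Unit clause (¬b_21) forces b_21 = False.
Unit clause (b_22) forces b_22 = True.
Unit clause (¬b_31) forces b_31 = False.
Unit clause (b_32) forces b_32 = True.
That conflicts with the unit clause (¬b_32).
Backtrack on b_11: now try b_11 = False.
Unit clause (b_12) forces b_12 = True.
Unit clause (¬b_22) forces b_22 = False.
Unit clause (b_21) forces b_21 = True.
Unit clause (¬b_31) forces b_31 = False.
Unit clause (b_32) forces b_32 = True.
That conflicts with the unit clause (¬b_32).
Either choice for b_11 ends in contradiction.

UNSATISFIABLE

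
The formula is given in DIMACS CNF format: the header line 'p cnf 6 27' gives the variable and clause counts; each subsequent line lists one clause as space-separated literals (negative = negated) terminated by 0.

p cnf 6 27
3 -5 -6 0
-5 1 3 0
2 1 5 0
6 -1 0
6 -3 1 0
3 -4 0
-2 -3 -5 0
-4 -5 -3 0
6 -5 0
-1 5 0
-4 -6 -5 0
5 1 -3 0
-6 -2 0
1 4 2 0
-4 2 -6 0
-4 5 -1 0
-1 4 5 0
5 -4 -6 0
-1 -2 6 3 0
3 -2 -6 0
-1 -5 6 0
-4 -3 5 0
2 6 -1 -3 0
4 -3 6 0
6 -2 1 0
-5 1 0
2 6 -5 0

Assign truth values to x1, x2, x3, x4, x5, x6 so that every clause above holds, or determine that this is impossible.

Case x6 = True:
The clause (¬x2) is unit, so x2 = False.
The clause (¬x4) is unit, so x4 = False.
The clause (x1) is unit, so x1 = True.
The clause (x5) is unit, so x5 = True.
The clause (x3) is unit, so x3 = True.
All clauses are satisfied.

x1=True, x2=False, x3=True, x4=False, x5=True, x6=True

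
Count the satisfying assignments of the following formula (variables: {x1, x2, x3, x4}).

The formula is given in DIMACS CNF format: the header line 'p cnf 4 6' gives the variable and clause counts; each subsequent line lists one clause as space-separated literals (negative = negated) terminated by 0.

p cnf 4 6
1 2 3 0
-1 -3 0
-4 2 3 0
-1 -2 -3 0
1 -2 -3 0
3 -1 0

4

There are 2^4 = 16 truth assignments over (x1, x2, x3, x4).
Split on x1. With x1 = True, the clauses containing x1 are satisfied and ¬x1 drops from the rest; 0 of the 2^3 = 8 assignments to the other variables satisfy what remains.
With x1 = False, by the same count on the reduced clause set, 4 assignments work.
(One model: x1=F, x2=F, x3=T, x4=F.)
Total: 0 + 4 = 4.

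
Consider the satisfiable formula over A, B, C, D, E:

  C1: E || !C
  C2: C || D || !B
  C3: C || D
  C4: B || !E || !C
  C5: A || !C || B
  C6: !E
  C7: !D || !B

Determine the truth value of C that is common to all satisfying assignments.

False

Suppose C = true.
(E) alone gives E = true.
That conflicts with the unit clause (!E).
So every satisfying assignment has C = False.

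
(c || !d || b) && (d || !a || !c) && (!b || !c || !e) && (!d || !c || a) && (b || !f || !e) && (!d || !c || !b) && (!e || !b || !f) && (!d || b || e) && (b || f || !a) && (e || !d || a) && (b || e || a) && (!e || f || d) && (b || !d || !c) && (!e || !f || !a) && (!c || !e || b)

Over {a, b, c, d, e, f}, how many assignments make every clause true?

There are 2^6 = 64 truth assignments over (a, b, c, d, e, f).
Split on a. With a = true, the clauses containing a are satisfied and !a drops from the rest; 6 of the 2^5 = 32 assignments to the other variables satisfy what remains.
With a = false, by the same count on the reduced clause set, 5 assignments work.
(One model: a=F, b=T, c=F, d=F, e=F, f=F.)
Total: 6 + 5 = 11.

11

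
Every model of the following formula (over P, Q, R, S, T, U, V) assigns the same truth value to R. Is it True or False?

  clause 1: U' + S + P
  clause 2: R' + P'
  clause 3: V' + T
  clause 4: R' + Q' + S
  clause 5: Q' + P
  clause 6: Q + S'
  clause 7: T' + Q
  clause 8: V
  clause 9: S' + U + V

False

Suppose R = 1.
From the singleton clause (P'), P = 0.
From the singleton clause (Q'), Q = 0.
From the singleton clause (S'), S = 0.
From the singleton clause (U'), U = 0.
From the singleton clause (T'), T = 0.
From the singleton clause (V'), V = 0.
That conflicts with the unit clause (V).
So every satisfying assignment has R = False.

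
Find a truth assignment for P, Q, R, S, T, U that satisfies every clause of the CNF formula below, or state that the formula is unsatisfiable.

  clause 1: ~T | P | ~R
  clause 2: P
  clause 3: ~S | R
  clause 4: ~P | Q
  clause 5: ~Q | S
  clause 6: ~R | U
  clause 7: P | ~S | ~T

The clause (P) is unit, so P = 1.
The clause (Q) is unit, so Q = 1.
The clause (S) is unit, so S = 1.
The clause (R) is unit, so R = 1.
The clause (U) is unit, so U = 1.
No clause remains; T is free.

P=1; Q=1; R=1; S=1; T=1; U=1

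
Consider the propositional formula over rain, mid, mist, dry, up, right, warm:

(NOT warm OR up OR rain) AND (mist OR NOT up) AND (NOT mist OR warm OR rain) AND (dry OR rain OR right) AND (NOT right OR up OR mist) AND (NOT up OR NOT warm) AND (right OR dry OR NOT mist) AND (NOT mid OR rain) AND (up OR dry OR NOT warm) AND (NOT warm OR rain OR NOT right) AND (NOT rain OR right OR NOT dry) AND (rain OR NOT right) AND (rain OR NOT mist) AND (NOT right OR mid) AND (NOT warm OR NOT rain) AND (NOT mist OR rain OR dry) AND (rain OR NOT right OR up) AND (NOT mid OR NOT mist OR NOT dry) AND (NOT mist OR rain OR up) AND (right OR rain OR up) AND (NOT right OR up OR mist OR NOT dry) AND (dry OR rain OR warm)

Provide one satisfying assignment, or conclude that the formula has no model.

rain: true; mid: true; mist: true; dry: false; up: false; right: true; warm: false

Branch on mist: set mist = true.
(rain) alone gives rain = true.
(NOT warm) alone gives warm = false.
Branch on right: set right = true.
(mid) alone gives mid = true.
(NOT dry) alone gives dry = false.
No clause remains; up is free.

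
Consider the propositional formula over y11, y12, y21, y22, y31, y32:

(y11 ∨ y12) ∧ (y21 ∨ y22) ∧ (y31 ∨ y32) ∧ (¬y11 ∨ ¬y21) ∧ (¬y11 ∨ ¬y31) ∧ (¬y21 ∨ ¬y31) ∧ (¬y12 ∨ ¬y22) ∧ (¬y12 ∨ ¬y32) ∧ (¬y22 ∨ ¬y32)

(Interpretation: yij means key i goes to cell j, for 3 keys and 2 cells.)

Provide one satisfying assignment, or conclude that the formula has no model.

UNSATISFIABLE

Try y11 = True.
From the singleton clause (¬y21), y21 = False.
From the singleton clause (y22), y22 = True.
From the singleton clause (¬y31), y31 = False.
From the singleton clause (y32), y32 = True.
Now (¬y32) is unsatisfied and unit — conflict.
Undo y11 and try y11 = False.
From the singleton clause (y12), y12 = True.
From the singleton clause (¬y22), y22 = False.
From the singleton clause (y21), y21 = True.
From the singleton clause (¬y31), y31 = False.
From the singleton clause (y32), y32 = True.
Now (¬y32) is unsatisfied and unit — conflict.
Neither y11 = True nor y11 = False works.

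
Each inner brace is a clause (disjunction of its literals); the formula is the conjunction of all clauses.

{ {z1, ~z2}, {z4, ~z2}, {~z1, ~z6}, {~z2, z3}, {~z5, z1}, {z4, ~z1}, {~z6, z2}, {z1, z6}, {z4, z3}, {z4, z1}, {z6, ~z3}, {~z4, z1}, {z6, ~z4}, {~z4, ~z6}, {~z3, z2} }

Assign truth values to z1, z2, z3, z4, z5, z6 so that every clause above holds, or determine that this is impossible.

UNSATISFIABLE

Case z1 = 1:
The clause (~z6) is unit, so z6 = 0.
The clause (z4) is unit, so z4 = 1.
Now (~z4) is unsatisfied and unit — conflict.
Backtrack on z1: now try z1 = 0.
The clause (~z2) is unit, so z2 = 0.
The clause (~z5) is unit, so z5 = 0.
The clause (~z6) is unit, so z6 = 0.
Now (z6) is unsatisfied and unit — conflict.
Either choice for z1 ends in contradiction.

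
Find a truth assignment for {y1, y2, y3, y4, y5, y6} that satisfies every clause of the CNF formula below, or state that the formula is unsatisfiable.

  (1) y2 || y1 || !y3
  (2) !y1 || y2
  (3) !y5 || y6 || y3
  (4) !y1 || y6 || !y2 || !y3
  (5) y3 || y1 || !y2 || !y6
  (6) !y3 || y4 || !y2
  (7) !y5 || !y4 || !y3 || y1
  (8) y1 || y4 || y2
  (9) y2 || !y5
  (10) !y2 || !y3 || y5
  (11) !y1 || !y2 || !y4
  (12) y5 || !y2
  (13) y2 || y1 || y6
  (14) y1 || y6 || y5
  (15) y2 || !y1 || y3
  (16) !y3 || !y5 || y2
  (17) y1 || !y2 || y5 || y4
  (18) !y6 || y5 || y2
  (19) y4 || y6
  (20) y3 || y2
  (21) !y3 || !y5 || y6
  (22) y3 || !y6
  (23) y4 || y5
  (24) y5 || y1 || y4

Case y1 = false:
Case y2 = true:
(y5) alone gives y5 = true.
Case y6 = true:
(y3) alone gives y3 = true.
(y4) alone gives y4 = true.
But (!y4) is also a unit clause — contradiction.
Backtrack on y6: now try y6 = false.
(y3) alone gives y3 = true.
But (!y3) is also a unit clause — contradiction.
Neither y6 = true nor y6 = false works.
Backtrack on y2: now try y2 = false.
(!y3) alone gives y3 = false.
But (y3) is also a unit clause — contradiction.
Neither y2 = true nor y2 = false works.
Backtrack on y1: now try y1 = true.
(y2) alone gives y2 = true.
(!y4) alone gives y4 = false.
(!y3) alone gives y3 = false.
(y5) alone gives y5 = true.
(y6) alone gives y6 = true.
But (!y6) is also a unit clause — contradiction.
Neither y1 = true nor y1 = false works.

UNSATISFIABLE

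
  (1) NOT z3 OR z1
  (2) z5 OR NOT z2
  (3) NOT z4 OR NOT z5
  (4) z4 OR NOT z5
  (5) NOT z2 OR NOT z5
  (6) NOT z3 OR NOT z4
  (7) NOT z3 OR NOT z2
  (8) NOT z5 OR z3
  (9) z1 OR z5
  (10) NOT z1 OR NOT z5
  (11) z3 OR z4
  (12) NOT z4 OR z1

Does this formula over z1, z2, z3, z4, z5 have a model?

Yes, satisfiable

Branch on z3: set z3 = false.
(NOT z5) alone gives z5 = false.
(NOT z2) alone gives z2 = false.
(z1) alone gives z1 = true.
(z4) alone gives z4 = true.
Every clause now holds.
A satisfying assignment: z1=true; z2=false; z3=false; z4=true; z5=false.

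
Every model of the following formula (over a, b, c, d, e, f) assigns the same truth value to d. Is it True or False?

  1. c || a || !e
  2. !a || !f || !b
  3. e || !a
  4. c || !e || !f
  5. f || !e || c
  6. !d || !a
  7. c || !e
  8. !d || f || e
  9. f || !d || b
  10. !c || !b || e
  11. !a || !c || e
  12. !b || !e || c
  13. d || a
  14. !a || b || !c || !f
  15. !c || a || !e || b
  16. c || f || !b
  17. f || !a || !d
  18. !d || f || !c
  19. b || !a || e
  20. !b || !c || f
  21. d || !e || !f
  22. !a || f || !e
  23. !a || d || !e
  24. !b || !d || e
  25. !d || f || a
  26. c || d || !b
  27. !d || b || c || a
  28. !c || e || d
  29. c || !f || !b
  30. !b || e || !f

Suppose d = false.
From the singleton clause (a), a = true.
From the singleton clause (e), e = true.
But (!e) is also a unit clause — contradiction.
So every satisfying assignment has d = True.

True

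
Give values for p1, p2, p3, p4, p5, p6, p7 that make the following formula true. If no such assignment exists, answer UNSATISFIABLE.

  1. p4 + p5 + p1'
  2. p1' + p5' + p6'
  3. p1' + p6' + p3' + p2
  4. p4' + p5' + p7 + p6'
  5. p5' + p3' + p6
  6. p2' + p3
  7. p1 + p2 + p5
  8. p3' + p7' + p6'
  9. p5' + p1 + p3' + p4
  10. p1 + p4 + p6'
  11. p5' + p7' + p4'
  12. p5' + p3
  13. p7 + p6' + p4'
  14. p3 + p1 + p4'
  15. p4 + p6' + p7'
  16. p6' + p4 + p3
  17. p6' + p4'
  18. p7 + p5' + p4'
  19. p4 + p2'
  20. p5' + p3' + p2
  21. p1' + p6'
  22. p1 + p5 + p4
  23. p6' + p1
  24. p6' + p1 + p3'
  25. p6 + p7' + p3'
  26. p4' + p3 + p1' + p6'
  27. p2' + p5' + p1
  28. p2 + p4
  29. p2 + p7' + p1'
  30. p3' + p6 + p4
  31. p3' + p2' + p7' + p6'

Suppose p2 = 1.
(p3) alone gives p3 = 1.
(p4) alone gives p4 = 1.
(p6') alone gives p6 = 0.
(p5') alone gives p5 = 0.
(p7') alone gives p7 = 0.
No clause remains; p1 is free.

p1 ↦ 1; p2 ↦ 1; p3 ↦ 1; p4 ↦ 1; p5 ↦ 0; p6 ↦ 0; p7 ↦ 0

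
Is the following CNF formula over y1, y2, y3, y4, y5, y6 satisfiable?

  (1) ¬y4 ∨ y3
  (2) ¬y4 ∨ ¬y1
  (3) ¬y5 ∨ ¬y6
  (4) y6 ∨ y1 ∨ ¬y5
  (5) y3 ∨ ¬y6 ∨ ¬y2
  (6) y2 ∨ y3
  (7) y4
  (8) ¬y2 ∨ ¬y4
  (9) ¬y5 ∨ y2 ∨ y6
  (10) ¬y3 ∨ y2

Unit clause (y4) forces y4 = True.
Unit clause (y3) forces y3 = True.
Unit clause (¬y1) forces y1 = False.
Unit clause (¬y2) forces y2 = False.
That conflicts with the unit clause (y2).
No assignment satisfies every clause.

No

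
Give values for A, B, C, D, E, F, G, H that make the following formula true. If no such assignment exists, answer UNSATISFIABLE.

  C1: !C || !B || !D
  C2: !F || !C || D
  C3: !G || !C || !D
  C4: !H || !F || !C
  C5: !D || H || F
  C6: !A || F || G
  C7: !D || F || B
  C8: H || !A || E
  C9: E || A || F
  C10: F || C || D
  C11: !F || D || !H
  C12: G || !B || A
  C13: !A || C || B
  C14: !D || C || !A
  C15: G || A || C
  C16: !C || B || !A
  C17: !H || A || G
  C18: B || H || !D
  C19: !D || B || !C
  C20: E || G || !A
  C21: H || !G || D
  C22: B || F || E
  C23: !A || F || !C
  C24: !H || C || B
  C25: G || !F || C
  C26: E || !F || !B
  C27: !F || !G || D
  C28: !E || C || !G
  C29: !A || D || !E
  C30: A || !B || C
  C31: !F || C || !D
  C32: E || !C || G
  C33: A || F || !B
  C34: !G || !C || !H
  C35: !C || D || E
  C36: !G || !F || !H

A: false; B: false; C: true; D: false; E: true; F: false; G: false; H: false

Suppose C = true.
Suppose B = false.
From the singleton clause (!A), A = false.
From the singleton clause (!D), D = false.
From the singleton clause (!F), F = false.
From the singleton clause (E), E = true.
Suppose H = false.
From the singleton clause (!G), G = false.
Every clause now holds.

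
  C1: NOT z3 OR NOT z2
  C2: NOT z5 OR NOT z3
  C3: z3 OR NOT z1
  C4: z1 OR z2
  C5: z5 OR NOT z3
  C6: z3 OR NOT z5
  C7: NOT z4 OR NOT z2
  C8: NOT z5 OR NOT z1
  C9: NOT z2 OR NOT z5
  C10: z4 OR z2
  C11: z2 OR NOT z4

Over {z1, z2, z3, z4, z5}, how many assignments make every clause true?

There are 2^5 = 32 truth assignments over (z1, z2, z3, z4, z5).
Split on z1. With z1 = true, the clauses containing z1 are satisfied and NOT z1 drops from the rest; 0 of the 2^4 = 16 assignments to the other variables satisfy what remains.
With z1 = false, by the same count on the reduced clause set, 1 assignment works.
Total: 0 + 1 = 1.

1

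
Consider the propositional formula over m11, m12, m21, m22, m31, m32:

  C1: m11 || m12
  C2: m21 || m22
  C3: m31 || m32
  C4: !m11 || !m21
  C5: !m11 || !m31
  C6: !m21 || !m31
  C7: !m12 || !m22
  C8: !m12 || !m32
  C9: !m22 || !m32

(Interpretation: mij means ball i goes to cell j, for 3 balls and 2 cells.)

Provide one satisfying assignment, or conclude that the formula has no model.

UNSATISFIABLE

Suppose m11 = true.
From the singleton clause (!m21), m21 = false.
From the singleton clause (m22), m22 = true.
From the singleton clause (!m31), m31 = false.
From the singleton clause (m32), m32 = true.
Now (!m32) is unsatisfied and unit — conflict.
Undo m11 and try m11 = false.
From the singleton clause (m12), m12 = true.
From the singleton clause (!m22), m22 = false.
From the singleton clause (m21), m21 = true.
From the singleton clause (!m31), m31 = false.
From the singleton clause (m32), m32 = true.
Now (!m32) is unsatisfied and unit — conflict.
Both values of m11 lead to a conflict.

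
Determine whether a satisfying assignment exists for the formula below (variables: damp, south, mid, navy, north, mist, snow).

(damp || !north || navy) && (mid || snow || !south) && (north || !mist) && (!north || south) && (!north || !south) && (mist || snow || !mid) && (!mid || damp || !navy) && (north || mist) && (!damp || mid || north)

No, unsatisfiable

Case north = true:
From the singleton clause (south), south = true.
But (!south) is also a unit clause — contradiction.
That branch fails; take north = false instead.
From the singleton clause (!mist), mist = false.
But (mist) is also a unit clause — contradiction.
Both values of north lead to a conflict.
No assignment satisfies every clause.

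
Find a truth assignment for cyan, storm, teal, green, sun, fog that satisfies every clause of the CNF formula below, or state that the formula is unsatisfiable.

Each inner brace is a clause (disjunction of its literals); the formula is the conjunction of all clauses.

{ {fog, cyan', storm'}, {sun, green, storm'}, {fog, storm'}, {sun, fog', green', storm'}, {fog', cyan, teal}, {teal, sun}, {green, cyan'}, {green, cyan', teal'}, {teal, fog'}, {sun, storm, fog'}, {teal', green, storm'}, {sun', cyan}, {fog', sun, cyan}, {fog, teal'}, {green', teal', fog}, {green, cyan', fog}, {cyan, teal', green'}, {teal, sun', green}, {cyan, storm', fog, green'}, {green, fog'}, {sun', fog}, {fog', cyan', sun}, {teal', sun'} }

Try fog = 1.
The clause (teal) is unit, so teal = 1.
The clause (green) is unit, so green = 1.
The clause (cyan) is unit, so cyan = 1.
The clause (sun) is unit, so sun = 1.
But (sun') is also a unit clause — contradiction.
So fog must be the other value — set fog = 0.
The clause (storm') is unit, so storm = 0.
The clause (teal') is unit, so teal = 0.
The clause (sun) is unit, so sun = 1.
But (sun') is also a unit clause — contradiction.
Neither fog = 1 nor fog = 0 works.

UNSATISFIABLE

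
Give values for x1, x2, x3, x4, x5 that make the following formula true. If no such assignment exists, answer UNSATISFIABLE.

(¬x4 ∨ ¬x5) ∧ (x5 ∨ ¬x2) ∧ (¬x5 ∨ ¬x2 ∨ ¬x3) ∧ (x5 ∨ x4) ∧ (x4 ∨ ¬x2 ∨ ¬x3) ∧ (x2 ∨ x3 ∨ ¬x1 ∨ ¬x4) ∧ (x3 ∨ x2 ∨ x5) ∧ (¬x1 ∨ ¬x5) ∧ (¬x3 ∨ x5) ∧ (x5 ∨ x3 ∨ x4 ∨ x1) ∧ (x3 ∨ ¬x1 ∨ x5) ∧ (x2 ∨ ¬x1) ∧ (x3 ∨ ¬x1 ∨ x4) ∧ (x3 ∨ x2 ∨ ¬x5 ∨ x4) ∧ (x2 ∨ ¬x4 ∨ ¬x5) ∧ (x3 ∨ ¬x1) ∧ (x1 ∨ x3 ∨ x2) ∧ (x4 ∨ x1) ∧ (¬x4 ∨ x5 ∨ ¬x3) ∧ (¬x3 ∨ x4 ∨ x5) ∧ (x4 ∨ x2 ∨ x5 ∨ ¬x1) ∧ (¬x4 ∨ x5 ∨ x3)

UNSATISFIABLE

Suppose x4 = False.
From the singleton clause (x5), x5 = True.
From the singleton clause (¬x1), x1 = False.
Now (x1) is unsatisfied and unit — conflict.
That branch fails; take x4 = True instead.
From the singleton clause (¬x5), x5 = False.
From the singleton clause (¬x2), x2 = False.
From the singleton clause (x3), x3 = True.
Now (¬x3) is unsatisfied and unit — conflict.
Either choice for x4 ends in contradiction.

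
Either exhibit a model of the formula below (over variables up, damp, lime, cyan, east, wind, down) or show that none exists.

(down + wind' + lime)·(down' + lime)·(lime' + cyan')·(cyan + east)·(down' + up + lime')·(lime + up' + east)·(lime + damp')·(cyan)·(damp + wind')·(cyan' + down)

UNSATISFIABLE

Unit clause (cyan) forces cyan = 1.
Unit clause (lime') forces lime = 0.
Unit clause (down') forces down = 0.
That conflicts with the unit clause (down).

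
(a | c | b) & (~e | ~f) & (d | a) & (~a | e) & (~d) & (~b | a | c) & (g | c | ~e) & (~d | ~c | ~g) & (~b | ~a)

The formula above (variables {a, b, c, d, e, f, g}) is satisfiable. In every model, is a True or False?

Suppose a = 0.
From the singleton clause (d), d = 1.
That conflicts with the unit clause (~d).
So every satisfying assignment has a = True.

True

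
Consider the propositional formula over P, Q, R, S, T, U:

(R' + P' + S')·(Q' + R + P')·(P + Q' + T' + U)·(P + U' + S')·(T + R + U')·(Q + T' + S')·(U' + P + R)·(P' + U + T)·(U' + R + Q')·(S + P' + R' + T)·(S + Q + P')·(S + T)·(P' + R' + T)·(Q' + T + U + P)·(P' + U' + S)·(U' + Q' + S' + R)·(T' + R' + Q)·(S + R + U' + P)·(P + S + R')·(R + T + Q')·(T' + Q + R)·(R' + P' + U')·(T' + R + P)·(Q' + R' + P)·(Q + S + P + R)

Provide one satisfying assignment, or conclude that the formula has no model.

Suppose S = 1.
Suppose R = 1.
(P') alone gives P = 0.
(U') alone gives U = 0.
(Q') alone gives Q = 0.
(T') alone gives T = 0.
All clauses are satisfied.

P: 0,  Q: 0,  R: 1,  S: 1,  T: 0,  U: 0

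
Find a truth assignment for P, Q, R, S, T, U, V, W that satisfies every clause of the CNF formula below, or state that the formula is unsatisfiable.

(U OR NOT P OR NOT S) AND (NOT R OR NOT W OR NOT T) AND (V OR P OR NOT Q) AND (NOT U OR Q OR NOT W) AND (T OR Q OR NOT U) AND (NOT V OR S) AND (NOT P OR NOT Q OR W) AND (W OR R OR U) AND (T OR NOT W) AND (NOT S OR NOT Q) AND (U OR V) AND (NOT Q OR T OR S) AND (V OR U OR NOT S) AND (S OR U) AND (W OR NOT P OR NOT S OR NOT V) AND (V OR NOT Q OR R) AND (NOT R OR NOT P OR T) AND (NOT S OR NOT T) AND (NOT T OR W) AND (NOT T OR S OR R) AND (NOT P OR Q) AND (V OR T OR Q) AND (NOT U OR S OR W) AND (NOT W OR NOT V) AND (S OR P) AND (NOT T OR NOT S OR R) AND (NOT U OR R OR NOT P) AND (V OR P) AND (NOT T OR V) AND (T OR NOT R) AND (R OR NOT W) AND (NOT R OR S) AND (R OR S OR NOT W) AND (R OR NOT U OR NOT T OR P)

Case V = false:
Unit clause (U) forces U = true.
Unit clause (P) forces P = true.
Unit clause (Q) forces Q = true.
Unit clause (W) forces W = true.
Unit clause (T) forces T = true.
Now (NOT T) is unsatisfied and unit — conflict.
Backtrack on V: now try V = true.
Unit clause (S) forces S = true.
Unit clause (NOT Q) forces Q = false.
Unit clause (NOT T) forces T = false.
Unit clause (NOT U) forces U = false.
Unit clause (NOT P) forces P = false.
Unit clause (NOT W) forces W = false.
Unit clause (R) forces R = true.
Now (NOT R) is unsatisfied and unit — conflict.
Either choice for V ends in contradiction.

UNSATISFIABLE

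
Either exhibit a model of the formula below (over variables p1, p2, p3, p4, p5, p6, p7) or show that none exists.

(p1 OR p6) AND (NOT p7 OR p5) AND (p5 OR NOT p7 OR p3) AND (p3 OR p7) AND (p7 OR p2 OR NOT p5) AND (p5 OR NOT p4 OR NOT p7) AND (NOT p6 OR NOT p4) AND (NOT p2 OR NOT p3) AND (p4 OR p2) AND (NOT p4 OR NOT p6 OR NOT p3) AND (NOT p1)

(NOT p1) alone gives p1 = false.
(p6) alone gives p6 = true.
(NOT p4) alone gives p4 = false.
(p2) alone gives p2 = true.
(NOT p3) alone gives p3 = false.
(p7) alone gives p7 = true.
(p5) alone gives p5 = true.
All clauses are satisfied.

p1: false; p2: true; p3: false; p4: false; p5: true; p6: true; p7: true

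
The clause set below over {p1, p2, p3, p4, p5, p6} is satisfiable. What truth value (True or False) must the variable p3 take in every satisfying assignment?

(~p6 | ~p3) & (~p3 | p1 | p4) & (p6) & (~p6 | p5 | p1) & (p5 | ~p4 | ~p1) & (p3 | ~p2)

Suppose p3 = 1.
The clause (~p6) is unit, so p6 = 0.
But (p6) is also a unit clause — contradiction.
So every satisfying assignment has p3 = False.

False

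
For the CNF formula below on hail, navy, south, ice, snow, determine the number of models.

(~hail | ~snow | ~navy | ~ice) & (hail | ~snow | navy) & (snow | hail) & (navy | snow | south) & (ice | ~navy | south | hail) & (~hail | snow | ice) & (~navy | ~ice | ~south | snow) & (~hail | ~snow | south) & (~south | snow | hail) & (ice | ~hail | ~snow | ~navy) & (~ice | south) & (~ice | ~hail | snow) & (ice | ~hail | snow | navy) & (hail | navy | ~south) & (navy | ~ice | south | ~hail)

There are 2^5 = 32 truth assignments over (hail, navy, south, ice, snow).
Split on navy. With navy = 1, the clauses containing navy are satisfied and ~navy drops from the rest; 2 of the 2^4 = 16 assignments to the other variables satisfy what remains.
With navy = 0, by the same count on the reduced clause set, 2 assignments work.
Total: 2 + 2 = 4.

4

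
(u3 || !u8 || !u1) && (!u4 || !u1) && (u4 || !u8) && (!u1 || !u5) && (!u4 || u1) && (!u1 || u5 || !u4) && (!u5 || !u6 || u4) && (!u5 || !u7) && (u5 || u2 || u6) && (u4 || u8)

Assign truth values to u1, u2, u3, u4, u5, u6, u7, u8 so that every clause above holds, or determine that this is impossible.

UNSATISFIABLE

Try u4 = false.
Unit clause (!u8) forces u8 = false.
That conflicts with the unit clause (u8).
That branch fails; take u4 = true instead.
Unit clause (!u1) forces u1 = false.
That conflicts with the unit clause (u1).
Both values of u4 lead to a conflict.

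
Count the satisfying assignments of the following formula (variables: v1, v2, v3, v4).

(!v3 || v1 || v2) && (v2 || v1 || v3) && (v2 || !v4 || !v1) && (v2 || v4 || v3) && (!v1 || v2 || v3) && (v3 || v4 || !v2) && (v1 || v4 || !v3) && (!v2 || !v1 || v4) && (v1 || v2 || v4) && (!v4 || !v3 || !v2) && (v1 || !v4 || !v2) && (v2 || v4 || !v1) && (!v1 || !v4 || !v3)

There are 2^4 = 16 truth assignments over (v1, v2, v3, v4).
Check each against the 13 clauses (columns in the order v1, v2, v3, v4):
  F F F F  ✗ fails (v2 || v1 || v3)
  F F F T  ✗ fails (v2 || v1 || v3)
  F F T F  ✗ fails (!v3 || v1 || v2)
  F F T T  ✗ fails (!v3 || v1 || v2)
  F T F F  ✗ fails (v3 || v4 || !v2)
  F T F T  ✗ fails (v1 || !v4 || !v2)
  F T T F  ✗ fails (v1 || v4 || !v3)
  F T T T  ✗ fails (!v4 || !v3 || !v2)
  T F F F  ✗ fails (v2 || v4 || v3)
  T F F T  ✗ fails (v2 || !v4 || !v1)
  T F T F  ✗ fails (v2 || v4 || !v1)
  T F T T  ✗ fails (v2 || !v4 || !v1)
  T T F F  ✗ fails (v3 || v4 || !v2)
  T T F T  ✓ satisfies all
  T T T F  ✗ fails (!v2 || !v1 || v4)
  T T T T  ✗ fails (!v4 || !v3 || !v2)
1 of the 16 rows is a model.

1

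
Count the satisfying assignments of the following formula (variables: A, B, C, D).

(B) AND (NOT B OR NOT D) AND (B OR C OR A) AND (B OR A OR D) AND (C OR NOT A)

There are 2^4 = 16 truth assignments over (A, B, C, D).
Check each against the 5 clauses (columns in the order A, B, C, D):
  F F F F  ✗ fails (B)
  F F F T  ✗ fails (B)
  F F T F  ✗ fails (B)
  F F T T  ✗ fails (B)
  F T F F  ✓ satisfies all
  F T F T  ✗ fails (NOT B OR NOT D)
  F T T F  ✓ satisfies all
  F T T T  ✗ fails (NOT B OR NOT D)
  T F F F  ✗ fails (B)
  T F F T  ✗ fails (B)
  T F T F  ✗ fails (B)
  T F T T  ✗ fails (B)
  T T F F  ✗ fails (C OR NOT A)
  T T F T  ✗ fails (NOT B OR NOT D)
  T T T F  ✓ satisfies all
  T T T T  ✗ fails (NOT B OR NOT D)
3 of the 16 rows are models.

3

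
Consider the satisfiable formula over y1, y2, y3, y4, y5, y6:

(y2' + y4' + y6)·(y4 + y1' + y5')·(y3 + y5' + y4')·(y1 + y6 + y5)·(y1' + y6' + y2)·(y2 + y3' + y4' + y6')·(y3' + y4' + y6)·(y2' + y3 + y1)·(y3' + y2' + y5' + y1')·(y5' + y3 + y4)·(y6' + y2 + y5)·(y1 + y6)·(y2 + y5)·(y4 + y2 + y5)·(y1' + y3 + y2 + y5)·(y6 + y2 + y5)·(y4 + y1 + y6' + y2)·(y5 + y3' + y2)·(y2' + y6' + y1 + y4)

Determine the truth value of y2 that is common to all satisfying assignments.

Suppose y2 = 0.
Unit clause (y5) forces y5 = 1.
Try y4 = 1.
Unit clause (y3) forces y3 = 1.
Unit clause (y6') forces y6 = 0.
That conflicts with the unit clause (y6).
That branch fails; take y4 = 0 instead.
Unit clause (y1') forces y1 = 0.
Unit clause (y3) forces y3 = 1.
Unit clause (y6) forces y6 = 1.
That conflicts with the unit clause (y6').
Neither y4 = 1 nor y4 = 0 works.
So every satisfying assignment has y2 = True.

True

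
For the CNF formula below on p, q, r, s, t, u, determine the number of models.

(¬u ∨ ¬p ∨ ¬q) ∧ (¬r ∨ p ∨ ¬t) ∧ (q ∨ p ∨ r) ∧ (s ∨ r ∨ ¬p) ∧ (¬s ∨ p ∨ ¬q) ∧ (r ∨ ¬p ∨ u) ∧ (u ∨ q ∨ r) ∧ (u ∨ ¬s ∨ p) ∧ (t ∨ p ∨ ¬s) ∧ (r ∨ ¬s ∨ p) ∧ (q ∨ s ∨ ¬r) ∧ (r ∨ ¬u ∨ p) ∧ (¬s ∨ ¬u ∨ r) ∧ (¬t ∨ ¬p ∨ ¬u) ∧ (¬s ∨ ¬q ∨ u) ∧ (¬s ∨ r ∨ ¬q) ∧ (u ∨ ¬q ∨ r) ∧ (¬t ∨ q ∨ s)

There are 2^6 = 64 truth assignments over (p, q, r, s, t, u).
Split on s. With s = True, the clauses containing s are satisfied and ¬s drops from the rest; 3 of the 2^5 = 32 assignments to the other variables satisfy what remains.
With s = False, by the same count on the reduced clause set, 4 assignments work.
Total: 3 + 4 = 7.

7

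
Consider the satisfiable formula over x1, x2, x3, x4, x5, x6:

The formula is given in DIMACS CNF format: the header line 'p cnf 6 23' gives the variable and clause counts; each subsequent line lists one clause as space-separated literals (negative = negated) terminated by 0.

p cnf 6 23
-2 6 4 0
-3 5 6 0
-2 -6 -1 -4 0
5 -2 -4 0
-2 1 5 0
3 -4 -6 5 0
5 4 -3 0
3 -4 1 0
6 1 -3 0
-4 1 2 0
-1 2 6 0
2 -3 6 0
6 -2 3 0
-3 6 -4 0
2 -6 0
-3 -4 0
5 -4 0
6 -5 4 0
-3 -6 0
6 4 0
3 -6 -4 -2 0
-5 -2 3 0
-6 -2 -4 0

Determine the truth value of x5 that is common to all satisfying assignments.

False

Suppose x5 = True.
Suppose x2 = True.
Unit clause (x3) forces x3 = True.
Unit clause (¬x4) forces x4 = False.
Unit clause (x6) forces x6 = True.
That conflicts with the unit clause (¬x6).
Backtrack on x2: now try x2 = False.
Unit clause (¬x6) forces x6 = False.
Unit clause (¬x1) forces x1 = False.
Unit clause (¬x3) forces x3 = False.
Unit clause (¬x4) forces x4 = False.
That conflicts with the unit clause (x4).
Either choice for x2 ends in contradiction.
So every satisfying assignment has x5 = False.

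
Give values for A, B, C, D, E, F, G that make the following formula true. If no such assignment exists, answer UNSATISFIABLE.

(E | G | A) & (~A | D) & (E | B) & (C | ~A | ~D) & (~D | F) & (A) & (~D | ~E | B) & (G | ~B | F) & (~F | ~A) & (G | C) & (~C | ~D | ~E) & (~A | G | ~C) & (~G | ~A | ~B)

From the singleton clause (A), A = 1.
From the singleton clause (D), D = 1.
From the singleton clause (C), C = 1.
From the singleton clause (F), F = 1.
Now (~F) is unsatisfied and unit — conflict.

UNSATISFIABLE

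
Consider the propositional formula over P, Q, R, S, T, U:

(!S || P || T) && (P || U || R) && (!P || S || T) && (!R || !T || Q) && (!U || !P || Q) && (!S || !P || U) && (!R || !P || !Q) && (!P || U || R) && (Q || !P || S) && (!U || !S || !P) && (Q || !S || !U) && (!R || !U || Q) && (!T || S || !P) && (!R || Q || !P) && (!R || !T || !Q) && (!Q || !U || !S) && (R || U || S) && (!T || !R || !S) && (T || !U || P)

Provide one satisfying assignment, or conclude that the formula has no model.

Try S = false.
Try P = false.
Try U = true.
Unit clause (T) forces T = true.
Try R = false.
No clause remains; Q is free.

P ↦ false,  Q ↦ false,  R ↦ false,  S ↦ false,  T ↦ true,  U ↦ true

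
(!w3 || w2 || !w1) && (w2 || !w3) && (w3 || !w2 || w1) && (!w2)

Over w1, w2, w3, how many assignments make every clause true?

2

There are 2^3 = 8 truth assignments over (w1, w2, w3).
Check each against the 4 clauses (columns in the order w1, w2, w3):
  F F F  ✓ satisfies all
  F F T  ✗ fails (w2 || !w3)
  F T F  ✗ fails (w3 || !w2 || w1)
  F T T  ✗ fails (!w2)
  T F F  ✓ satisfies all
  T F T  ✗ fails (!w3 || w2 || !w1)
  T T F  ✗ fails (!w2)
  T T T  ✗ fails (!w2)
2 of the 8 rows are models.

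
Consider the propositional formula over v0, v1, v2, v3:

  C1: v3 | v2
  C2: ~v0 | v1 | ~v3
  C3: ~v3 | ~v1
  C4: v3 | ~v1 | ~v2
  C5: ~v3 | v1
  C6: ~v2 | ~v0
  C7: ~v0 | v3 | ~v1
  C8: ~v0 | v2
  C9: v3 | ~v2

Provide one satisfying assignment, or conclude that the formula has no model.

UNSATISFIABLE

Case v3 = 1:
From the singleton clause (~v1), v1 = 0.
Now (v1) is unsatisfied and unit — conflict.
So v3 must be the other value — set v3 = 0.
From the singleton clause (v2), v2 = 1.
Now (~v2) is unsatisfied and unit — conflict.
Neither v3 = 1 nor v3 = 0 works.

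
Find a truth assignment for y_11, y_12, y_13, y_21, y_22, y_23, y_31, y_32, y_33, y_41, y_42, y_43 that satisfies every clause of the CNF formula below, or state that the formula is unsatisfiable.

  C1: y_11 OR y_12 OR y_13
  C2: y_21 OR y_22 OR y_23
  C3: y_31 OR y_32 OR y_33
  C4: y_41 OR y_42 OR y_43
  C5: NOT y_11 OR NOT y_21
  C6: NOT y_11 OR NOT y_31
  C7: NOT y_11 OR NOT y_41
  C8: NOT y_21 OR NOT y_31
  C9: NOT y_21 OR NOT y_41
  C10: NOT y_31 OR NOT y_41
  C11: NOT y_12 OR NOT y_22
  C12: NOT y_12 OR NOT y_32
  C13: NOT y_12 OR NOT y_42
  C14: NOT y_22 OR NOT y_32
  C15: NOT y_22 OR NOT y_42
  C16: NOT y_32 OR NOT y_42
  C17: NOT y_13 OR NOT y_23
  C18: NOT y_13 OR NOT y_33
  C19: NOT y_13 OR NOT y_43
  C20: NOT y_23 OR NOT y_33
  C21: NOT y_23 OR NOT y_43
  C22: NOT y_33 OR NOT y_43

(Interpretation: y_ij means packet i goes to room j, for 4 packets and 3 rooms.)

UNSATISFIABLE

Case y_11 = false:
Case y_12 = true:
From the singleton clause (NOT y_22), y_22 = false.
From the singleton clause (NOT y_32), y_32 = false.
From the singleton clause (NOT y_42), y_42 = false.
Case y_21 = true:
From the singleton clause (NOT y_31), y_31 = false.
From the singleton clause (y_33), y_33 = true.
From the singleton clause (NOT y_41), y_41 = false.
From the singleton clause (y_43), y_43 = true.
That conflicts with the unit clause (NOT y_43).
So y_21 must be the other value — set y_21 = false.
From the singleton clause (y_23), y_23 = true.
From the singleton clause (NOT y_13), y_13 = false.
From the singleton clause (NOT y_33), y_33 = false.
From the singleton clause (y_31), y_31 = true.
From the singleton clause (NOT y_41), y_41 = false.
From the singleton clause (y_43), y_43 = true.
That conflicts with the unit clause (NOT y_43).
Either choice for y_21 ends in contradiction.
So y_12 must be the other value — set y_12 = false.
From the singleton clause (y_13), y_13 = true.
From the singleton clause (NOT y_23), y_23 = false.
From the singleton clause (NOT y_33), y_33 = false.
From the singleton clause (NOT y_43), y_43 = false.
Case y_21 = true:
From the singleton clause (NOT y_31), y_31 = false.
From the singleton clause (y_32), y_32 = true.
From the singleton clause (NOT y_41), y_41 = false.
From the singleton clause (y_42), y_42 = true.
That conflicts with the unit clause (NOT y_42).
So y_21 must be the other value — set y_21 = false.
From the singleton clause (y_22), y_22 = true.
From the singleton clause (NOT y_32), y_32 = false.
From the singleton clause (y_31), y_31 = true.
From the singleton clause (NOT y_41), y_41 = false.
From the singleton clause (y_42), y_42 = true.
That conflicts with the unit clause (NOT y_42).
Either choice for y_21 ends in contradiction.
Either choice for y_12 ends in contradiction.
So y_11 must be the other value — set y_11 = true.
From the singleton clause (NOT y_21), y_21 = false.
From the singleton clause (NOT y_31), y_31 = false.
From the singleton clause (NOT y_41), y_41 = false.
Case y_22 = true:
From the singleton clause (NOT y_12), y_12 = false.
From the singleton clause (NOT y_32), y_32 = false.
From the singleton clause (y_33), y_33 = true.
From the singleton clause (NOT y_42), y_42 = false.
From the singleton clause (y_43), y_43 = true.
That conflicts with the unit clause (NOT y_43).
So y_22 must be the other value — set y_22 = false.
From the singleton clause (y_23), y_23 = true.
From the singleton clause (NOT y_13), y_13 = false.
From the singleton clause (NOT y_33), y_33 = false.
From the singleton clause (y_32), y_32 = true.
From the singleton clause (NOT y_12), y_12 = false.
From the singleton clause (NOT y_42), y_42 = false.
From the singleton clause (y_43), y_43 = true.
That conflicts with the unit clause (NOT y_43).
Either choice for y_22 ends in contradiction.
Either choice for y_11 ends in contradiction.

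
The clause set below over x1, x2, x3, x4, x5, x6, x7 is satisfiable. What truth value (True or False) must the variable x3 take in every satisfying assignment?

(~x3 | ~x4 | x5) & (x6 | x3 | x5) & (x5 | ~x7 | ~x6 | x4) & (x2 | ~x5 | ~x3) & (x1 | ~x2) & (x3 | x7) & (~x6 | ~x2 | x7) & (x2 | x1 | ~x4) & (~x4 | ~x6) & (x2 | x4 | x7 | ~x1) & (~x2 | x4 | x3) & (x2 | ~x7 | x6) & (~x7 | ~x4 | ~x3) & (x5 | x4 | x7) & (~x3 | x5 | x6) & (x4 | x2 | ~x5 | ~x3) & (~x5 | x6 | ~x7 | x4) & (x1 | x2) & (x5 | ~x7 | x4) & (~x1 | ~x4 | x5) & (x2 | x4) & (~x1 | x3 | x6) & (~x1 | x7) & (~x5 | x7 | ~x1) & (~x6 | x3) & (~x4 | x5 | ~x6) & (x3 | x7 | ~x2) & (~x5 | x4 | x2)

True

Suppose x3 = 0.
From the singleton clause (x7), x7 = 1.
From the singleton clause (~x6), x6 = 0.
From the singleton clause (x5), x5 = 1.
From the singleton clause (x2), x2 = 1.
From the singleton clause (x1), x1 = 1.
Now (~x1) is unsatisfied and unit — conflict.
So every satisfying assignment has x3 = True.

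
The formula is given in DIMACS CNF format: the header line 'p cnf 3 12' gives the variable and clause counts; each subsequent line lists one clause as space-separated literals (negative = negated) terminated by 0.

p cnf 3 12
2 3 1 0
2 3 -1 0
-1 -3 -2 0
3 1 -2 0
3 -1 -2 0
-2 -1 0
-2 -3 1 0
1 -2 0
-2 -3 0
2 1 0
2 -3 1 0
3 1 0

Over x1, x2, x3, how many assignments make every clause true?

There are 2^3 = 8 truth assignments over (x1, x2, x3).
Split on x2. With x2 = True, the clauses containing x2 are satisfied and ¬x2 drops from the rest; 0 of the 2^2 = 4 assignments to the other variables satisfy what remains.
With x2 = False, by the same count on the reduced clause set, 1 assignment works.
Total: 0 + 1 = 1.

1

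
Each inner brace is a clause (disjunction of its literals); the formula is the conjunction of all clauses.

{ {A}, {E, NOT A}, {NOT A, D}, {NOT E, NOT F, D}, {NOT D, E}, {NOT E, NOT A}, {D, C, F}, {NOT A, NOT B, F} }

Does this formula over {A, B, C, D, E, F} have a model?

Unit clause (A) forces A = true.
Unit clause (E) forces E = true.
That conflicts with the unit clause (NOT E).
No assignment satisfies every clause.

Unsatisfiable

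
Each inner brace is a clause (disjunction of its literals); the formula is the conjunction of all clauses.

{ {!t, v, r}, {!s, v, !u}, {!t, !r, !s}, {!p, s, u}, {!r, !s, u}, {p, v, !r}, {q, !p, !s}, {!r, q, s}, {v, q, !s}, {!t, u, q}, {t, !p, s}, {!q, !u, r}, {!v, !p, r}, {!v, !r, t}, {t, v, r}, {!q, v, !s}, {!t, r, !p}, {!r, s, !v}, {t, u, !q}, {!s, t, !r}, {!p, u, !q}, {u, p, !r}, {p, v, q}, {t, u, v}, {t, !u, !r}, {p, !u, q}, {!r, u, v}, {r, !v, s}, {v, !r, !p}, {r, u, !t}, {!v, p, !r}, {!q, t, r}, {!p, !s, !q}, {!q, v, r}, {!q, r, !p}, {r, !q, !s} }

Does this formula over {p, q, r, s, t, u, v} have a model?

Satisfiable

Case t = false:
Case p = false:
Case v = true:
(!r) alone gives r = false.
(s) alone gives s = true.
(!q) alone gives q = false.
(!u) alone gives u = false.
All clauses are satisfied.
A satisfying assignment: p ↦ false,  q ↦ false,  r ↦ false,  s ↦ true,  t ↦ false,  u ↦ false,  v ↦ true.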